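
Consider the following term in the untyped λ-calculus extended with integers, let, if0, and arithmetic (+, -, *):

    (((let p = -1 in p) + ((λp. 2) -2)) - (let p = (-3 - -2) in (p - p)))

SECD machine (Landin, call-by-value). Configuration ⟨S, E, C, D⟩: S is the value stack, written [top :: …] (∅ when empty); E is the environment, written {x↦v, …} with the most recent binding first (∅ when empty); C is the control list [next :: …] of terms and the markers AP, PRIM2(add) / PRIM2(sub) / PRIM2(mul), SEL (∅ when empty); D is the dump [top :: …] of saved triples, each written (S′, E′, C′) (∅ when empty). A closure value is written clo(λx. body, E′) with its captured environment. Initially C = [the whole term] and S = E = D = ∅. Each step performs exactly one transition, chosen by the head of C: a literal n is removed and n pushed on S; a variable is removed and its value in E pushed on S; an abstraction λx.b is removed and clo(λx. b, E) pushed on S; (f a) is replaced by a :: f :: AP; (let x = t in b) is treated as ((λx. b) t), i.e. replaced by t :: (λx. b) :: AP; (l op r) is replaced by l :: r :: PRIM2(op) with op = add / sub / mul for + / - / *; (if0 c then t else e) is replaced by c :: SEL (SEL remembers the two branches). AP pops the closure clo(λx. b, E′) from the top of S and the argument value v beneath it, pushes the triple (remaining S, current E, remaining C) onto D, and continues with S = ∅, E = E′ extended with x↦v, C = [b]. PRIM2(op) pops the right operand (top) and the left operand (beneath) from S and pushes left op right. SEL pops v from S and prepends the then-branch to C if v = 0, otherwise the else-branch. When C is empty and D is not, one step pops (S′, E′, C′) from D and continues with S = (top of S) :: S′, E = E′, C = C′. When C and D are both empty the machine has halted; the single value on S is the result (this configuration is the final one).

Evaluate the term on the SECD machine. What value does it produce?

Answer: 1

Execution trace:
t=0: ⟨S=∅; E=∅; C=[(((let p = -1 in p) + ((λp. 2) -2)) - (let p = (-3 - -2) in (p - p)))]; D=∅⟩
t=1: ⟨S=∅; E=∅; C=[((let p = -1 in p) + ((λp. 2) -2)) :: (let p = (-3 - -2) in (p - p)) :: PRIM2(sub)]; D=∅⟩
t=2: ⟨S=∅; E=∅; C=[(let p = -1 in p) :: ((λp. 2) -2) :: PRIM2(add) :: (let p = (-3 - -2) in (p - p)) :: PRIM2(sub)]; D=∅⟩
t=3: ⟨S=∅; E=∅; C=[-1 :: (λp. p) :: AP :: ((λp. 2) -2) :: PRIM2(add) :: (let p = (-3 - -2) in (p - p)) :: PRIM2(sub)]; D=∅⟩
t=4: ⟨S=[-1]; E=∅; C=[(λp. p) :: AP :: ((λp. 2) -2) :: PRIM2(add) :: (let p = (-3 - -2) in (p - p)) :: PRIM2(sub)]; D=∅⟩
t=5: ⟨S=[clo(λp. p, ∅) :: -1]; E=∅; C=[AP :: ((λp. 2) -2) :: PRIM2(add) :: (let p = (-3 - -2) in (p - p)) :: PRIM2(sub)]; D=∅⟩
t=6: ⟨S=∅; E={p↦-1}; C=[p]; D=[(∅, ∅, [((λp. 2) -2) :: PRIM2(add) :: (let p = (-3 - -2) in (p - p)) :: PRIM2(sub)])]⟩
t=7: ⟨S=[-1]; E={p↦-1}; C=∅; D=[(∅, ∅, [((λp. 2) -2) :: PRIM2(add) :: (let p = (-3 - -2) in (p - p)) :: PRIM2(sub)])]⟩
t=8: ⟨S=[-1]; E=∅; C=[((λp. 2) -2) :: PRIM2(add) :: (let p = (-3 - -2) in (p - p)) :: PRIM2(sub)]; D=∅⟩
t=9: ⟨S=[-1]; E=∅; C=[-2 :: (λp. 2) :: AP :: PRIM2(add) :: (let p = (-3 - -2) in (p - p)) :: PRIM2(sub)]; D=∅⟩
t=10: ⟨S=[-2 :: -1]; E=∅; C=[(λp. 2) :: AP :: PRIM2(add) :: (let p = (-3 - -2) in (p - p)) :: PRIM2(sub)]; D=∅⟩
t=11: ⟨S=[clo(λp. 2, ∅) :: -2 :: -1]; E=∅; C=[AP :: PRIM2(add) :: (let p = (-3 - -2) in (p - p)) :: PRIM2(sub)]; D=∅⟩
t=12: ⟨S=∅; E={p↦-2}; C=[2]; D=[([-1], ∅, [PRIM2(add) :: (let p = (-3 - -2) in (p - p)) :: PRIM2(sub)])]⟩
t=13: ⟨S=[2]; E={p↦-2}; C=∅; D=[([-1], ∅, [PRIM2(add) :: (let p = (-3 - -2) in (p - p)) :: PRIM2(sub)])]⟩
t=14: ⟨S=[2 :: -1]; E=∅; C=[PRIM2(add) :: (let p = (-3 - -2) in (p - p)) :: PRIM2(sub)]; D=∅⟩
t=15: ⟨S=[1]; E=∅; C=[(let p = (-3 - -2) in (p - p)) :: PRIM2(sub)]; D=∅⟩
t=16: ⟨S=[1]; E=∅; C=[(-3 - -2) :: (λp. (p - p)) :: AP :: PRIM2(sub)]; D=∅⟩
t=17: ⟨S=[1]; E=∅; C=[-3 :: -2 :: PRIM2(sub) :: (λp. (p - p)) :: AP :: PRIM2(sub)]; D=∅⟩
t=18: ⟨S=[-3 :: 1]; E=∅; C=[-2 :: PRIM2(sub) :: (λp. (p - p)) :: AP :: PRIM2(sub)]; D=∅⟩
t=19: ⟨S=[-2 :: -3 :: 1]; E=∅; C=[PRIM2(sub) :: (λp. (p - p)) :: AP :: PRIM2(sub)]; D=∅⟩
t=20: ⟨S=[-1 :: 1]; E=∅; C=[(λp. (p - p)) :: AP :: PRIM2(sub)]; D=∅⟩
t=21: ⟨S=[clo(λp. (p - p), ∅) :: -1 :: 1]; E=∅; C=[AP :: PRIM2(sub)]; D=∅⟩
t=22: ⟨S=∅; E={p↦-1}; C=[(p - p)]; D=[([1], ∅, [PRIM2(sub)])]⟩
t=23: ⟨S=∅; E={p↦-1}; C=[p :: p :: PRIM2(sub)]; D=[([1], ∅, [PRIM2(sub)])]⟩
t=24: ⟨S=[-1]; E={p↦-1}; C=[p :: PRIM2(sub)]; D=[([1], ∅, [PRIM2(sub)])]⟩
t=25: ⟨S=[-1 :: -1]; E={p↦-1}; C=[PRIM2(sub)]; D=[([1], ∅, [PRIM2(sub)])]⟩
t=26: ⟨S=[0]; E={p↦-1}; C=∅; D=[([1], ∅, [PRIM2(sub)])]⟩
t=27: ⟨S=[0 :: 1]; E=∅; C=[PRIM2(sub)]; D=∅⟩
t=28: ⟨S=[1]; E=∅; C=∅; D=∅⟩
→ final value 1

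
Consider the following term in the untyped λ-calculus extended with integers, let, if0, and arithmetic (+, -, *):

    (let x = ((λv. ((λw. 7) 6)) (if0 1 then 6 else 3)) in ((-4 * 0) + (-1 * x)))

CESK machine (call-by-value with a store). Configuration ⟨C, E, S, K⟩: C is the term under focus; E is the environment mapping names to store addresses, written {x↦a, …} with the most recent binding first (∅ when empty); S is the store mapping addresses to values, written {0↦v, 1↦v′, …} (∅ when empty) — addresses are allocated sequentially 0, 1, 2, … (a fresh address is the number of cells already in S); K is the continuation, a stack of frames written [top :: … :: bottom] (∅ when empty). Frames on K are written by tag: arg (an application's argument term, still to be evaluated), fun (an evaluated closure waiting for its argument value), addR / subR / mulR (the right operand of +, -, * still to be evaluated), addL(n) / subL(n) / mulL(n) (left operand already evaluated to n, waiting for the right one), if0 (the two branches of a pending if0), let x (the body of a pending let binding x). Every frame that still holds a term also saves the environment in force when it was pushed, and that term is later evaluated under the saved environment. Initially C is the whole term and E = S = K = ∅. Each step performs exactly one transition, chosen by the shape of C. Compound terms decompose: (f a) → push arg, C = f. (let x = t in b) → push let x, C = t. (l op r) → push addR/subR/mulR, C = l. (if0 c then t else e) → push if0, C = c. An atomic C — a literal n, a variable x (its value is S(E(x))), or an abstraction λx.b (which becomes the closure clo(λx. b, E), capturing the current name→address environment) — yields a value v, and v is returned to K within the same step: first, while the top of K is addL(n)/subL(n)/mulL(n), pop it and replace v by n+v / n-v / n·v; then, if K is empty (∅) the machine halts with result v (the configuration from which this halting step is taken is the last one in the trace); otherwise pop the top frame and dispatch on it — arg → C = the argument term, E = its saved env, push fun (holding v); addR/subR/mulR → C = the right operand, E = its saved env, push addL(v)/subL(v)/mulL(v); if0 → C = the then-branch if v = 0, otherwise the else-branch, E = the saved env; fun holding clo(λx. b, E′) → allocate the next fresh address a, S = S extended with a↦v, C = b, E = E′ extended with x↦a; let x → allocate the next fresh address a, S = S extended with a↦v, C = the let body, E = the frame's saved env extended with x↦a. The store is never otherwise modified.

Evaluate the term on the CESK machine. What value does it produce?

Answer: -7

Execution trace:
step 0: [C=(let x = ((λv. ((λw. 7) 6)) (if0 1 then 6 else 3)) in ((-4 * 0) + (-1 * x))) | E=∅ | S=∅ | K=∅]
step 1: [C=((λv. ((λw. 7) 6)) (if0 1 then 6 else 3)) | E=∅ | S=∅ | K=[let x]]
step 2: [C=(λv. ((λw. 7) 6)) | E=∅ | S=∅ | K=[arg :: let x]]
step 3: [C=(if0 1 then 6 else 3) | E=∅ | S=∅ | K=[fun :: let x]]
step 4: [C=1 | E=∅ | S=∅ | K=[if0 :: fun :: let x]]
step 5: [C=3 | E=∅ | S=∅ | K=[fun :: let x]]
step 6: [C=((λw. 7) 6) | E={v↦0} | S={0↦3} | K=[let x]]
step 7: [C=(λw. 7) | E={v↦0} | S={0↦3} | K=[arg :: let x]]
step 8: [C=6 | E={v↦0} | S={0↦3} | K=[fun :: let x]]
step 9: [C=7 | E={w↦1, v↦0} | S={0↦3, 1↦6} | K=[let x]]
step 10: [C=((-4 * 0) + (-1 * x)) | E={x↦2} | S={0↦3, 1↦6, 2↦7} | K=∅]
step 11: [C=(-4 * 0) | E={x↦2} | S={0↦3, 1↦6, 2↦7} | K=[addR]]
step 12: [C=-4 | E={x↦2} | S={0↦3, 1↦6, 2↦7} | K=[mulR :: addR]]
step 13: [C=0 | E={x↦2} | S={0↦3, 1↦6, 2↦7} | K=[mulL(-4) :: addR]]
step 14: [C=(-1 * x) | E={x↦2} | S={0↦3, 1↦6, 2↦7} | K=[addL(0)]]
step 15: [C=-1 | E={x↦2} | S={0↦3, 1↦6, 2↦7} | K=[mulR :: addL(0)]]
step 16: [C=x | E={x↦2} | S={0↦3, 1↦6, 2↦7} | K=[mulL(-1) :: addL(0)]]
→ final value -7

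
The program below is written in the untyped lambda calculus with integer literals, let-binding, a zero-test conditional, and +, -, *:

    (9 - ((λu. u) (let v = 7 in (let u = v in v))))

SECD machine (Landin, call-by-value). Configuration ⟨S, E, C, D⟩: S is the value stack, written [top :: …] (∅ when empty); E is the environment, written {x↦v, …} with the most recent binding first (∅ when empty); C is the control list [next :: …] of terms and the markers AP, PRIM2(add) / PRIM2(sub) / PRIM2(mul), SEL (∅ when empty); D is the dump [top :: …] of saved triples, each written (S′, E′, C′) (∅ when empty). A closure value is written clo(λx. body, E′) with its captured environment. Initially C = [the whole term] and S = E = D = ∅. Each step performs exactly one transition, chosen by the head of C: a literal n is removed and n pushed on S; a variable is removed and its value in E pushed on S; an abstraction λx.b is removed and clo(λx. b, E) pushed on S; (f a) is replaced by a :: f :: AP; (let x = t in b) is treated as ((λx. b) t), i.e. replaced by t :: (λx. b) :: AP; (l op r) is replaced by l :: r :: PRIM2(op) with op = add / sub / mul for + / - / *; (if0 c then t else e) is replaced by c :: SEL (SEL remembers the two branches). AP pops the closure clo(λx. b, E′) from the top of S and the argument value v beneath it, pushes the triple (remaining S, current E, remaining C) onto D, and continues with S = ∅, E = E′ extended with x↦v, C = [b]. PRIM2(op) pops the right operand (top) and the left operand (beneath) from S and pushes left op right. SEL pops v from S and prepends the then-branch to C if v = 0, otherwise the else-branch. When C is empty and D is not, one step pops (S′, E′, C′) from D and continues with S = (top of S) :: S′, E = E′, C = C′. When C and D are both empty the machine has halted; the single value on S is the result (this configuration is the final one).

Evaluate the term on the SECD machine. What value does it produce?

Answer: 2

Execution trace:
0. ⟨S=∅; E=∅; C=[(9 - ((λu. u) (let v = 7 in (let u = v in v))))]; D=∅⟩
1. ⟨S=∅; E=∅; C=[9 :: ((λu. u) (let v = 7 in (let u = v in v))) :: PRIM2(sub)]; D=∅⟩
2. ⟨S=[9]; E=∅; C=[((λu. u) (let v = 7 in (let u = v in v))) :: PRIM2(sub)]; D=∅⟩
3. ⟨S=[9]; E=∅; C=[(let v = 7 in (let u = v in v)) :: (λu. u) :: AP :: PRIM2(sub)]; D=∅⟩
4. ⟨S=[9]; E=∅; C=[7 :: (λv. (let u = v in v)) :: AP :: (λu. u) :: AP :: PRIM2(sub)]; D=∅⟩
5. ⟨S=[7 :: 9]; E=∅; C=[(λv. (let u = v in v)) :: AP :: (λu. u) :: AP :: PRIM2(sub)]; D=∅⟩
6. ⟨S=[clo(λv. (let u = v in v), ∅) :: 7 :: 9]; E=∅; C=[AP :: (λu. u) :: AP :: PRIM2(sub)]; D=∅⟩
7. ⟨S=∅; E={v↦7}; C=[(let u = v in v)]; D=[([9], ∅, [(λu. u) :: AP :: PRIM2(sub)])]⟩
8. ⟨S=∅; E={v↦7}; C=[v :: (λu. v) :: AP]; D=[([9], ∅, [(λu. u) :: AP :: PRIM2(sub)])]⟩
9. ⟨S=[7]; E={v↦7}; C=[(λu. v) :: AP]; D=[([9], ∅, [(λu. u) :: AP :: PRIM2(sub)])]⟩
10. ⟨S=[clo(λu. v, {v↦7}) :: 7]; E={v↦7}; C=[AP]; D=[([9], ∅, [(λu. u) :: AP :: PRIM2(sub)])]⟩
11. ⟨S=∅; E={u↦7, v↦7}; C=[v]; D=[(∅, {v↦7}, ∅) :: ([9], ∅, [(λu. u) :: AP :: PRIM2(sub)])]⟩
12. ⟨S=[7]; E={u↦7, v↦7}; C=∅; D=[(∅, {v↦7}, ∅) :: ([9], ∅, [(λu. u) :: AP :: PRIM2(sub)])]⟩
13. ⟨S=[7]; E={v↦7}; C=∅; D=[([9], ∅, [(λu. u) :: AP :: PRIM2(sub)])]⟩
14. ⟨S=[7 :: 9]; E=∅; C=[(λu. u) :: AP :: PRIM2(sub)]; D=∅⟩
15. ⟨S=[clo(λu. u, ∅) :: 7 :: 9]; E=∅; C=[AP :: PRIM2(sub)]; D=∅⟩
16. ⟨S=∅; E={u↦7}; C=[u]; D=[([9], ∅, [PRIM2(sub)])]⟩
17. ⟨S=[7]; E={u↦7}; C=∅; D=[([9], ∅, [PRIM2(sub)])]⟩
18. ⟨S=[7 :: 9]; E=∅; C=[PRIM2(sub)]; D=∅⟩
19. ⟨S=[2]; E=∅; C=∅; D=∅⟩
→ final value 2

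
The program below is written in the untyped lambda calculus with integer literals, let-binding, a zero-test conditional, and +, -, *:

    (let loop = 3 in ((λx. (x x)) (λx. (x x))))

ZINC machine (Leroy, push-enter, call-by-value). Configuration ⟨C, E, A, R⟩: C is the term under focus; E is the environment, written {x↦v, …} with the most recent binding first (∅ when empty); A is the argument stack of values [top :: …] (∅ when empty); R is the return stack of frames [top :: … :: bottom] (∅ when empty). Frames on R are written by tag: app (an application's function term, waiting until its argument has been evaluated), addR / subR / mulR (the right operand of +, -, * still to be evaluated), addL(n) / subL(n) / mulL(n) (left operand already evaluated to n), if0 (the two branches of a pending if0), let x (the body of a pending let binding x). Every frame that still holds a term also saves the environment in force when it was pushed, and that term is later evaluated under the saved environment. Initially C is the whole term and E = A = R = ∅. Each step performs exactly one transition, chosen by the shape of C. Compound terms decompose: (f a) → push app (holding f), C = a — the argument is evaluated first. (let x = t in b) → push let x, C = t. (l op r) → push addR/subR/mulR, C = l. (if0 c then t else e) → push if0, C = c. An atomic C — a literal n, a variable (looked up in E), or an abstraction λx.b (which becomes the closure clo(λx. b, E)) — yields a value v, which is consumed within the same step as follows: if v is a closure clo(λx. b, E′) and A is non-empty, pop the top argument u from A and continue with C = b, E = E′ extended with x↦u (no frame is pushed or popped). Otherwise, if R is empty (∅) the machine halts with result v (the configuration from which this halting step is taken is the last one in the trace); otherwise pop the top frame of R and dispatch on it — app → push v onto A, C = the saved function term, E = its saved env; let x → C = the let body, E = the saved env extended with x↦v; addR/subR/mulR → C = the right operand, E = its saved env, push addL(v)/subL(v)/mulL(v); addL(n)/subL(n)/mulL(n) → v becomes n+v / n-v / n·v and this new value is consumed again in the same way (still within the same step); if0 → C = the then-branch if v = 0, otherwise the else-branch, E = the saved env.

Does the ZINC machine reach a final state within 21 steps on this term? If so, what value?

0. [C=(let loop = 3 in ((λx. (x x)) (λx. (x x)))) | E=∅ | A=∅ | R=∅]
1. [C=3 | E=∅ | A=∅ | R=[let loop]]
2. [C=((λx. (x x)) (λx. (x x))) | E={loop↦3} | A=∅ | R=∅]
3. [C=(λx. (x x)) | E={loop↦3} | A=∅ | R=[app]]
4. [C=(λx. (x x)) | E={loop↦3} | A=[clo(λx. (x x), {loop↦3})] | R=∅]
5. [C=(x x) | E={x↦clo(λx. (x x), {loop↦3}), loop↦3} | A=∅ | R=∅]
6. [C=x | E={x↦clo(λx. (x x), {loop↦3}), loop↦3} | A=∅ | R=[app]]
7. [C=x | E={x↦clo(λx. (x x), {loop↦3}), loop↦3} | A=[clo(λx. (x x), {loop↦3})] | R=∅]
… configuration repeats with period 3 (steps 5–7 recur indefinitely) …

Answer: DIVERGES (no final state within 21 steps)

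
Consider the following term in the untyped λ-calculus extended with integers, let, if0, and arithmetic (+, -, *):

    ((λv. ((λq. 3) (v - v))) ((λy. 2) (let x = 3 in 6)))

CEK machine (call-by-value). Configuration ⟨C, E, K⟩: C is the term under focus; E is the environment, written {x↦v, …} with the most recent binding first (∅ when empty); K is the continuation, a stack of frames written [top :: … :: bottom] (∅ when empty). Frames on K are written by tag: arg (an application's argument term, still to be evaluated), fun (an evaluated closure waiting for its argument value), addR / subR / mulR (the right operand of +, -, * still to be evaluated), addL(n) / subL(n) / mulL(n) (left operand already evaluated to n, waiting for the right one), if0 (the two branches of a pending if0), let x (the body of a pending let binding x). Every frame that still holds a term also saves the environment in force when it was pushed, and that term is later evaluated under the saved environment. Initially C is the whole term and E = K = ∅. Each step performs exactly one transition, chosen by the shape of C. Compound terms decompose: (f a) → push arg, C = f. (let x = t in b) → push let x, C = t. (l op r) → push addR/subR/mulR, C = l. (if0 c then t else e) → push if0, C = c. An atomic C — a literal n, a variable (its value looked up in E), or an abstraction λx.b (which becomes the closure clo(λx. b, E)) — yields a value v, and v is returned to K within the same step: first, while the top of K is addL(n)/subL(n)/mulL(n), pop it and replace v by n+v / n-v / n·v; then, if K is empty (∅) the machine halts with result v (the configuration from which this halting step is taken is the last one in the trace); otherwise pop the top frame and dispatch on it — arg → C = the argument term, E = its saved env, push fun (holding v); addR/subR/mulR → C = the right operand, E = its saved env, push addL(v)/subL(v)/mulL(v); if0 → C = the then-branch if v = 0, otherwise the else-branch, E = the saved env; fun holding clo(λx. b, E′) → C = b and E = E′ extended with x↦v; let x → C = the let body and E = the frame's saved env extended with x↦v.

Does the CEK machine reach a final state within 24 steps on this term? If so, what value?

Answer: 3

Execution trace:
0. <C=((λv. ((λq. 3) (v - v))) ((λy. 2) (let x = 3 in 6))), E=∅, K=∅>
1. <C=(λv. ((λq. 3) (v - v))), E=∅, K=[arg]>
2. <C=((λy. 2) (let x = 3 in 6)), E=∅, K=[fun]>
3. <C=(λy. 2), E=∅, K=[arg :: fun]>
4. <C=(let x = 3 in 6), E=∅, K=[fun :: fun]>
5. <C=3, E=∅, K=[let x :: fun :: fun]>
6. <C=6, E={x↦3}, K=[fun :: fun]>
7. <C=2, E={y↦6}, K=[fun]>
8. <C=((λq. 3) (v - v)), E={v↦2}, K=∅>
9. <C=(λq. 3), E={v↦2}, K=[arg]>
10. <C=(v - v), E={v↦2}, K=[fun]>
11. <C=v, E={v↦2}, K=[subR :: fun]>
12. <C=v, E={v↦2}, K=[subL(2) :: fun]>
13. <C=3, E={q↦0, v↦2}, K=∅>
→ final value 3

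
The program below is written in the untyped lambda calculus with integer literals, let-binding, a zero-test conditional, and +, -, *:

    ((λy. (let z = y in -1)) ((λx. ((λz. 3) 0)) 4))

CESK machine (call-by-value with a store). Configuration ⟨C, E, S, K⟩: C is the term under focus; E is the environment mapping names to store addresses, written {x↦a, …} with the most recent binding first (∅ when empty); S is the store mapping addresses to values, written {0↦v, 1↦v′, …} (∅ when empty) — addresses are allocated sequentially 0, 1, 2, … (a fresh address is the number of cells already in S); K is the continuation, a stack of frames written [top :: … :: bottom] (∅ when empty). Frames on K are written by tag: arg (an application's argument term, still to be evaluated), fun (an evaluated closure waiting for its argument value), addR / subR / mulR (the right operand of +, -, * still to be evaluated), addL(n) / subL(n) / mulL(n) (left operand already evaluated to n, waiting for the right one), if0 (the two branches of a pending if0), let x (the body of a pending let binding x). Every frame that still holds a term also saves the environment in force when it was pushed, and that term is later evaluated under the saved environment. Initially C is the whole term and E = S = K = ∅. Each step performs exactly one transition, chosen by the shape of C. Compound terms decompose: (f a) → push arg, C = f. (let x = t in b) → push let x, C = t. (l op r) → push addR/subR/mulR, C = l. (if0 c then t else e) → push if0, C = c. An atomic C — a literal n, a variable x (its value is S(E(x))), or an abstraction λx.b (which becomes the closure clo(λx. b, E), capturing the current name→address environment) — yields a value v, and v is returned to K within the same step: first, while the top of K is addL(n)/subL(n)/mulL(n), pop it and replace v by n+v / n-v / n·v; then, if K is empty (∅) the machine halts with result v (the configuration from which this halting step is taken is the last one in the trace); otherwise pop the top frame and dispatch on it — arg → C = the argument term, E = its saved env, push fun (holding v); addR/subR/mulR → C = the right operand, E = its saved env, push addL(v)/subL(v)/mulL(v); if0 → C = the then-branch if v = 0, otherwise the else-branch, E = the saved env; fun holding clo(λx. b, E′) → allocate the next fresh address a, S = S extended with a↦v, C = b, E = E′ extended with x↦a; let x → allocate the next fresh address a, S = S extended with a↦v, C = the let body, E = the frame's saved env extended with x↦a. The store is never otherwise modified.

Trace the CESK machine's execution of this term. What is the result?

[0] ⟨C=((λy. (let z = y in -1)) ((λx. ((λz. 3) 0)) 4)); E=∅; S=∅; K=∅⟩
[1] ⟨C=(λy. (let z = y in -1)); E=∅; S=∅; K=[arg]⟩
[2] ⟨C=((λx. ((λz. 3) 0)) 4); E=∅; S=∅; K=[fun]⟩
[3] ⟨C=(λx. ((λz. 3) 0)); E=∅; S=∅; K=[arg :: fun]⟩
[4] ⟨C=4; E=∅; S=∅; K=[fun :: fun]⟩
[5] ⟨C=((λz. 3) 0); E={x↦0}; S={0↦4}; K=[fun]⟩
[6] ⟨C=(λz. 3); E={x↦0}; S={0↦4}; K=[arg :: fun]⟩
[7] ⟨C=0; E={x↦0}; S={0↦4}; K=[fun :: fun]⟩
[8] ⟨C=3; E={z↦1, x↦0}; S={0↦4, 1↦0}; K=[fun]⟩
[9] ⟨C=(let z = y in -1); E={y↦2}; S={0↦4, 1↦0, 2↦3}; K=∅⟩
[10] ⟨C=y; E={y↦2}; S={0↦4, 1↦0, 2↦3}; K=[let z]⟩
[11] ⟨C=-1; E={z↦3, y↦2}; S={0↦4, 1↦0, 2↦3, 3↦3}; K=∅⟩
→ final value -1

Answer: -1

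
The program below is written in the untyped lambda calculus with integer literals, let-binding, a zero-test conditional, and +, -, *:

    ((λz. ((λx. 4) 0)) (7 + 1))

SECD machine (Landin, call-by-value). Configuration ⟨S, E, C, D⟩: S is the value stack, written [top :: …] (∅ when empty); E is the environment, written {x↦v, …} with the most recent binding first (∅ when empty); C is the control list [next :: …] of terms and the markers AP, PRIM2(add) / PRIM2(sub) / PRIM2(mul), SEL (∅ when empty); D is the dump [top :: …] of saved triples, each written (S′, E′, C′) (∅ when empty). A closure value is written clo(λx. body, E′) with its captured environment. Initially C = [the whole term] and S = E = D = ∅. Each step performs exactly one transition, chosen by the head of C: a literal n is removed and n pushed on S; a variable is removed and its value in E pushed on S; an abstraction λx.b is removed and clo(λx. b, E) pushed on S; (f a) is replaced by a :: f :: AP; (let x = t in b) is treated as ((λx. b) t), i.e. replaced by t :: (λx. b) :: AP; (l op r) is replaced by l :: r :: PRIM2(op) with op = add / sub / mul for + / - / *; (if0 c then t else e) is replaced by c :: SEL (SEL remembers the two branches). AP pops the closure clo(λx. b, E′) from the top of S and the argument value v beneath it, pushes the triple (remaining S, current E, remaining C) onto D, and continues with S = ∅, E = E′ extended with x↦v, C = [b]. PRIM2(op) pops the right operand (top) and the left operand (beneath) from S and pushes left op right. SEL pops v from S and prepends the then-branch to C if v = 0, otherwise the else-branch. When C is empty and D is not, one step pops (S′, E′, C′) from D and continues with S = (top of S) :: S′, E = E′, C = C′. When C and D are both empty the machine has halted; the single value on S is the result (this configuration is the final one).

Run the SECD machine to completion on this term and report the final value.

Answer: 4

Machine steps:
[0] [S=∅ | E=∅ | C=[((λz. ((λx. 4) 0)) (7 + 1))] | D=∅]
[1] [S=∅ | E=∅ | C=[(7 + 1) :: (λz. ((λx. 4) 0)) :: AP] | D=∅]
[2] [S=∅ | E=∅ | C=[7 :: 1 :: PRIM2(add) :: (λz. ((λx. 4) 0)) :: AP] | D=∅]
[3] [S=[7] | E=∅ | C=[1 :: PRIM2(add) :: (λz. ((λx. 4) 0)) :: AP] | D=∅]
[4] [S=[1 :: 7] | E=∅ | C=[PRIM2(add) :: (λz. ((λx. 4) 0)) :: AP] | D=∅]
[5] [S=[8] | E=∅ | C=[(λz. ((λx. 4) 0)) :: AP] | D=∅]
[6] [S=[clo(λz. ((λx. 4) 0), ∅) :: 8] | E=∅ | C=[AP] | D=∅]
[7] [S=∅ | E={z↦8} | C=[((λx. 4) 0)] | D=[(∅, ∅, ∅)]]
[8] [S=∅ | E={z↦8} | C=[0 :: (λx. 4) :: AP] | D=[(∅, ∅, ∅)]]
[9] [S=[0] | E={z↦8} | C=[(λx. 4) :: AP] | D=[(∅, ∅, ∅)]]
[10] [S=[clo(λx. 4, {z↦8}) :: 0] | E={z↦8} | C=[AP] | D=[(∅, ∅, ∅)]]
[11] [S=∅ | E={x↦0, z↦8} | C=[4] | D=[(∅, {z↦8}, ∅) :: (∅, ∅, ∅)]]
[12] [S=[4] | E={x↦0, z↦8} | C=∅ | D=[(∅, {z↦8}, ∅) :: (∅, ∅, ∅)]]
[13] [S=[4] | E={z↦8} | C=∅ | D=[(∅, ∅, ∅)]]
[14] [S=[4] | E=∅ | C=∅ | D=∅]
→ final value 4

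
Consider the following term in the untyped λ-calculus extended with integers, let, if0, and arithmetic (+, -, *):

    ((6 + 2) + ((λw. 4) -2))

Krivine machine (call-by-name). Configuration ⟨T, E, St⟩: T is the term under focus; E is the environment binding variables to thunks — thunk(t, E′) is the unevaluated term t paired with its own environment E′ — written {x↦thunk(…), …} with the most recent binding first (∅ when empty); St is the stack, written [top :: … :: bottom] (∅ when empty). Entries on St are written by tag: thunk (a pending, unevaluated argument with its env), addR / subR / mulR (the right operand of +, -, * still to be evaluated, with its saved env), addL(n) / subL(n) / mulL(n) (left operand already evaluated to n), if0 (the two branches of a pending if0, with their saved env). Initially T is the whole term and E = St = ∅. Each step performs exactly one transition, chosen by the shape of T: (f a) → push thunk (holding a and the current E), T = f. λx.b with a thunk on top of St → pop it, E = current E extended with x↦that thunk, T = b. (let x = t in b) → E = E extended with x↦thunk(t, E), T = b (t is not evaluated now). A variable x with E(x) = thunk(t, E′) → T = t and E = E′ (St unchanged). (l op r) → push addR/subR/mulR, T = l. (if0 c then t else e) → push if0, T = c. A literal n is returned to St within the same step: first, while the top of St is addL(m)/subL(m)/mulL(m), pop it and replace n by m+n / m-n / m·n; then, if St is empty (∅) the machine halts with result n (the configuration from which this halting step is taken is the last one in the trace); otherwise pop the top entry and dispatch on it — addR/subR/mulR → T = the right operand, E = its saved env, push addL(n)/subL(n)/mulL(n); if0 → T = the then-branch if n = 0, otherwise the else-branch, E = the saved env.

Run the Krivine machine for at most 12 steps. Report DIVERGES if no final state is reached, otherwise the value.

Answer: 12

Derivation:
[0] ⟨T=((6 + 2) + ((λw. 4) -2)); E=∅; St=∅⟩
[1] ⟨T=(6 + 2); E=∅; St=[addR]⟩
[2] ⟨T=6; E=∅; St=[addR :: addR]⟩
[3] ⟨T=2; E=∅; St=[addL(6) :: addR]⟩
[4] ⟨T=((λw. 4) -2); E=∅; St=[addL(8)]⟩
[5] ⟨T=(λw. 4); E=∅; St=[thunk :: addL(8)]⟩
[6] ⟨T=4; E={w↦thunk(-2, ∅)}; St=[addL(8)]⟩
→ final value 12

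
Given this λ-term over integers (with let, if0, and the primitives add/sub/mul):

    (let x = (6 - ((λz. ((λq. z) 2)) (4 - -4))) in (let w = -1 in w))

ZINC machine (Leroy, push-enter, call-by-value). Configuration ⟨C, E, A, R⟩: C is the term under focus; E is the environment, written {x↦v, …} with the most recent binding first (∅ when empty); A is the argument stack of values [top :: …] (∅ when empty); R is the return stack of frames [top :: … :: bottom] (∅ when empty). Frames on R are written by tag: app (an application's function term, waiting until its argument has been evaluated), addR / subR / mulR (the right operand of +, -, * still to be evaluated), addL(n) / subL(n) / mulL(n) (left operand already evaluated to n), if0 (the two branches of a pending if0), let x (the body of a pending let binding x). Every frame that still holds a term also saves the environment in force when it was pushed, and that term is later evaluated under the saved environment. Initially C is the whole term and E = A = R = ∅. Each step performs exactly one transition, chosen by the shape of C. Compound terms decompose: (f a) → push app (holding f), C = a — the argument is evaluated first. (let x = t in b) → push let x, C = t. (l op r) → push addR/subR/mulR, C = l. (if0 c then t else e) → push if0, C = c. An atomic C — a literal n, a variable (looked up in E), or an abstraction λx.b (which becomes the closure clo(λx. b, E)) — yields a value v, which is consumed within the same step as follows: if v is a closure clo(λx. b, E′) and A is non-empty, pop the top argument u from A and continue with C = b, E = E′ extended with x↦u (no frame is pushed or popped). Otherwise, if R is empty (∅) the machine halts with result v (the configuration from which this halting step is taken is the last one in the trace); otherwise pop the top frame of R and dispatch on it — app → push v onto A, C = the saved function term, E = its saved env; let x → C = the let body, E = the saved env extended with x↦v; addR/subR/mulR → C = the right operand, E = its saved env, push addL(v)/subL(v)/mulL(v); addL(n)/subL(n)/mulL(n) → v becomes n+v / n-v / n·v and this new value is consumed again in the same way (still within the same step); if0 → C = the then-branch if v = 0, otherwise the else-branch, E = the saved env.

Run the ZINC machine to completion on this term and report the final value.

Answer: -1

Execution trace:
[0] <C=(let x = (6 - ((λz. ((λq. z) 2)) (4 - -4))) in (let w = -1 in w)), E=∅, A=∅, R=∅>
[1] <C=(6 - ((λz. ((λq. z) 2)) (4 - -4))), E=∅, A=∅, R=[let x]>
[2] <C=6, E=∅, A=∅, R=[subR :: let x]>
[3] <C=((λz. ((λq. z) 2)) (4 - -4)), E=∅, A=∅, R=[subL(6) :: let x]>
[4] <C=(4 - -4), E=∅, A=∅, R=[app :: subL(6) :: let x]>
[5] <C=4, E=∅, A=∅, R=[subR :: app :: subL(6) :: let x]>
[6] <C=-4, E=∅, A=∅, R=[subL(4) :: app :: subL(6) :: let x]>
[7] <C=(λz. ((λq. z) 2)), E=∅, A=[8], R=[subL(6) :: let x]>
[8] <C=((λq. z) 2), E={z↦8}, A=∅, R=[subL(6) :: let x]>
[9] <C=2, E={z↦8}, A=∅, R=[app :: subL(6) :: let x]>
[10] <C=(λq. z), E={z↦8}, A=[2], R=[subL(6) :: let x]>
[11] <C=z, E={q↦2, z↦8}, A=∅, R=[subL(6) :: let x]>
[12] <C=(let w = -1 in w), E={x↦-2}, A=∅, R=∅>
[13] <C=-1, E={x↦-2}, A=∅, R=[let w]>
[14] <C=w, E={w↦-1, x↦-2}, A=∅, R=∅>
→ final value -1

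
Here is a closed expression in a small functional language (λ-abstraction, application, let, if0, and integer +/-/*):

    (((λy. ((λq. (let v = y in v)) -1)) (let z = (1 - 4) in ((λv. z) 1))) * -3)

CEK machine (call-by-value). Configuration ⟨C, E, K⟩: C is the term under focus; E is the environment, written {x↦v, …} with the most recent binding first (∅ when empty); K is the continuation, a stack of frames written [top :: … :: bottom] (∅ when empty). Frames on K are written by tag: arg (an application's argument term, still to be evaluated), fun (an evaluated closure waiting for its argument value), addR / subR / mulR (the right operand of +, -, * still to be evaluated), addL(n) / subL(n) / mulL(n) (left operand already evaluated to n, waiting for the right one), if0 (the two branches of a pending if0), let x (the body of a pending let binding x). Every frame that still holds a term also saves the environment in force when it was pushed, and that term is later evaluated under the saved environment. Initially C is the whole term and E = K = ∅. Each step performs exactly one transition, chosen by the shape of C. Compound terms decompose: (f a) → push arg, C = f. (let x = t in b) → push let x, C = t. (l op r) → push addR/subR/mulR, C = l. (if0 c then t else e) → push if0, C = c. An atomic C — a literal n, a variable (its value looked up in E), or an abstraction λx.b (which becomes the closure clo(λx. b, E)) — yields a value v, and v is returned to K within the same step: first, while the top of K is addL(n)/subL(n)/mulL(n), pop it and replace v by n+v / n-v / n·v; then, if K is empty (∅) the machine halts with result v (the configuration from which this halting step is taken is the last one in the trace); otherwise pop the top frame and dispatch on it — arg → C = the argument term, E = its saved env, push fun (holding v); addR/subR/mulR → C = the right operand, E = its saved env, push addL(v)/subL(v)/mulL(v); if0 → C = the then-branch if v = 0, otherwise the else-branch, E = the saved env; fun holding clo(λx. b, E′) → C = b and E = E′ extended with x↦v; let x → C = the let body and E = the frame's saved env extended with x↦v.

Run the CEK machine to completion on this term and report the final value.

[0] [C=(((λy. ((λq. (let v = y in v)) -1)) (let z = (1 - 4) in ((λv. z) 1))) * -3) | E=∅ | K=∅]
[1] [C=((λy. ((λq. (let v = y in v)) -1)) (let z = (1 - 4) in ((λv. z) 1))) | E=∅ | K=[mulR]]
[2] [C=(λy. ((λq. (let v = y in v)) -1)) | E=∅ | K=[arg :: mulR]]
[3] [C=(let z = (1 - 4) in ((λv. z) 1)) | E=∅ | K=[fun :: mulR]]
[4] [C=(1 - 4) | E=∅ | K=[let z :: fun :: mulR]]
[5] [C=1 | E=∅ | K=[subR :: let z :: fun :: mulR]]
[6] [C=4 | E=∅ | K=[subL(1) :: let z :: fun :: mulR]]
[7] [C=((λv. z) 1) | E={z↦-3} | K=[fun :: mulR]]
[8] [C=(λv. z) | E={z↦-3} | K=[arg :: fun :: mulR]]
[9] [C=1 | E={z↦-3} | K=[fun :: fun :: mulR]]
[10] [C=z | E={v↦1, z↦-3} | K=[fun :: mulR]]
[11] [C=((λq. (let v = y in v)) -1) | E={y↦-3} | K=[mulR]]
[12] [C=(λq. (let v = y in v)) | E={y↦-3} | K=[arg :: mulR]]
[13] [C=-1 | E={y↦-3} | K=[fun :: mulR]]
[14] [C=(let v = y in v) | E={q↦-1, y↦-3} | K=[mulR]]
[15] [C=y | E={q↦-1, y↦-3} | K=[let v :: mulR]]
[16] [C=v | E={v↦-3, q↦-1, y↦-3} | K=[mulR]]
[17] [C=-3 | E=∅ | K=[mulL(-3)]]
→ final value 9

Answer: 9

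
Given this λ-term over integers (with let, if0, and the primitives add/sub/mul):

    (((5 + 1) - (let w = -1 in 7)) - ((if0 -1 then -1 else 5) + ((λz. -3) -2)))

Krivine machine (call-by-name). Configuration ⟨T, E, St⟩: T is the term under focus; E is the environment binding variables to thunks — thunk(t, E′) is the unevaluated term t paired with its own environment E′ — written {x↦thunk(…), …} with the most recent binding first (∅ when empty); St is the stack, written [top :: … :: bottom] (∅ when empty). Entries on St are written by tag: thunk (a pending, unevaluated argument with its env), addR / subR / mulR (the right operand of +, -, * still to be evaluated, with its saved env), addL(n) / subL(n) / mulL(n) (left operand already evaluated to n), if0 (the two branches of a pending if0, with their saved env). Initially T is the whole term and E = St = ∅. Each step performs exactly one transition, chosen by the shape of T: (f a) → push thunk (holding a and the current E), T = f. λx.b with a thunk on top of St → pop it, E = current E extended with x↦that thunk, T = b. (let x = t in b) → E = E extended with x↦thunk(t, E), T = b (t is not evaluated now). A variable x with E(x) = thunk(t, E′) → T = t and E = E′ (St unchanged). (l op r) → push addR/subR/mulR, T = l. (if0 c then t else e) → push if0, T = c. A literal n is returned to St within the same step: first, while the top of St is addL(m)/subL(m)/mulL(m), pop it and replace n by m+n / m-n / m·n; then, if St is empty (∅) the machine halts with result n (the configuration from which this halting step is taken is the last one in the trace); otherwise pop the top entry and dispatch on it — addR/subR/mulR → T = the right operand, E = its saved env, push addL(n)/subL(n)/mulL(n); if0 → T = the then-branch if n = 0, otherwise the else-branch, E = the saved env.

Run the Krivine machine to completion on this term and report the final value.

[0] [T=(((5 + 1) - (let w = -1 in 7)) - ((if0 -1 then -1 else 5) + ((λz. -3) -2))) | E=∅ | St=∅]
[1] [T=((5 + 1) - (let w = -1 in 7)) | E=∅ | St=[subR]]
[2] [T=(5 + 1) | E=∅ | St=[subR :: subR]]
[3] [T=5 | E=∅ | St=[addR :: subR :: subR]]
[4] [T=1 | E=∅ | St=[addL(5) :: subR :: subR]]
[5] [T=(let w = -1 in 7) | E=∅ | St=[subL(6) :: subR]]
[6] [T=7 | E={w↦thunk(-1, ∅)} | St=[subL(6) :: subR]]
[7] [T=((if0 -1 then -1 else 5) + ((λz. -3) -2)) | E=∅ | St=[subL(-1)]]
[8] [T=(if0 -1 then -1 else 5) | E=∅ | St=[addR :: subL(-1)]]
[9] [T=-1 | E=∅ | St=[if0 :: addR :: subL(-1)]]
[10] [T=5 | E=∅ | St=[addR :: subL(-1)]]
[11] [T=((λz. -3) -2) | E=∅ | St=[addL(5) :: subL(-1)]]
[12] [T=(λz. -3) | E=∅ | St=[thunk :: addL(5) :: subL(-1)]]
[13] [T=-3 | E={z↦thunk(-2, ∅)} | St=[addL(5) :: subL(-1)]]
→ final value -3

Answer: -3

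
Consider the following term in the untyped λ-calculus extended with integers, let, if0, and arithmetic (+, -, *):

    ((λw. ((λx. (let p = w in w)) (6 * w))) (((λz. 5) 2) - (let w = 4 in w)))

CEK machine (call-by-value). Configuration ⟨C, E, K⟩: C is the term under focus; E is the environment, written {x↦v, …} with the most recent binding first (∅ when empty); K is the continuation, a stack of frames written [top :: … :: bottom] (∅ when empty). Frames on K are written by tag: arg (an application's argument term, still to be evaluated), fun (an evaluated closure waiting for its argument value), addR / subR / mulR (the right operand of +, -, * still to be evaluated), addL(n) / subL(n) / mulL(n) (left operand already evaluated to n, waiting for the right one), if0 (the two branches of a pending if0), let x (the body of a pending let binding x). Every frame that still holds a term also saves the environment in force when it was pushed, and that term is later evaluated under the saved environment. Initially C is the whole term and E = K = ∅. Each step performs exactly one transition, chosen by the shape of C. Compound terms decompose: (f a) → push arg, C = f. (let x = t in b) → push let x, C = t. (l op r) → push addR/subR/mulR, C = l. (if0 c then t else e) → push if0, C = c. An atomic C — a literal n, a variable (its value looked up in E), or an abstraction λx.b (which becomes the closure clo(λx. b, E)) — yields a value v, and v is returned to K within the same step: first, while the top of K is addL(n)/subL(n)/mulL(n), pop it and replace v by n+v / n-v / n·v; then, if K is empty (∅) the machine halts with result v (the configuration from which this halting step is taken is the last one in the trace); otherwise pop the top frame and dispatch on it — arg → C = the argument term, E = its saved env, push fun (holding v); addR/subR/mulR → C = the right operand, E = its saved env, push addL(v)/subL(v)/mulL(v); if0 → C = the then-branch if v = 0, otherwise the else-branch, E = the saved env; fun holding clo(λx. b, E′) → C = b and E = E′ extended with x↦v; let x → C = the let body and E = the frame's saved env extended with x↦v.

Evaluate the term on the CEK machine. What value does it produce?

0. <C=((λw. ((λx. (let p = w in w)) (6 * w))) (((λz. 5) 2) - (let w = 4 in w))), E=∅, K=∅>
1. <C=(λw. ((λx. (let p = w in w)) (6 * w))), E=∅, K=[arg]>
2. <C=(((λz. 5) 2) - (let w = 4 in w)), E=∅, K=[fun]>
3. <C=((λz. 5) 2), E=∅, K=[subR :: fun]>
4. <C=(λz. 5), E=∅, K=[arg :: subR :: fun]>
5. <C=2, E=∅, K=[fun :: subR :: fun]>
6. <C=5, E={z↦2}, K=[subR :: fun]>
7. <C=(let w = 4 in w), E=∅, K=[subL(5) :: fun]>
8. <C=4, E=∅, K=[let w :: subL(5) :: fun]>
9. <C=w, E={w↦4}, K=[subL(5) :: fun]>
10. <C=((λx. (let p = w in w)) (6 * w)), E={w↦1}, K=∅>
11. <C=(λx. (let p = w in w)), E={w↦1}, K=[arg]>
12. <C=(6 * w), E={w↦1}, K=[fun]>
13. <C=6, E={w↦1}, K=[mulR :: fun]>
14. <C=w, E={w↦1}, K=[mulL(6) :: fun]>
15. <C=(let p = w in w), E={x↦6, w↦1}, K=∅>
16. <C=w, E={x↦6, w↦1}, K=[let p]>
17. <C=w, E={p↦1, x↦6, w↦1}, K=∅>
→ final value 1

Answer: 1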